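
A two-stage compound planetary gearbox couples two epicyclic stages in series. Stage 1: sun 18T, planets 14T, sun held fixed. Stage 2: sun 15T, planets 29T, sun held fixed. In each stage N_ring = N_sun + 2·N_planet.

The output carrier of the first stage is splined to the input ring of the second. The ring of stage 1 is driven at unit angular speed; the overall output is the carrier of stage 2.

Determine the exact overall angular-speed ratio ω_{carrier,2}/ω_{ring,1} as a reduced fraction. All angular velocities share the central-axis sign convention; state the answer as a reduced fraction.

1679/2816

Stage 1: N_ring = 18 + 2·14 = 46
Stage 1: 18(ω_s−ω_c) = −46(ω_r−ω_c),  ω_s=0, ω_r=1
Stage 1: 18(0−ω_c) = −46(1−ω_c)  ⇒  64ω_c = 46  ⇒  ω_c = 23/32
  ⇒ ω_c¹/ω_r¹ = 23/32
Stage 2: N_ring = 15 + 2·29 = 73
Stage 2: 15(ω_s−ω_c) = −73(ω_r−ω_c),  ω_s=0, ω_r=1
Stage 2: 15(0−ω_c) = −73(1−ω_c)  ⇒  88ω_c = 73  ⇒  ω_c = 73/88
  ⇒ ω_c²/ω_r² = 73/88
Coupling ω_r² = ω_c¹ ⇒ overall = 23/32 × 73/88 = 1679/2816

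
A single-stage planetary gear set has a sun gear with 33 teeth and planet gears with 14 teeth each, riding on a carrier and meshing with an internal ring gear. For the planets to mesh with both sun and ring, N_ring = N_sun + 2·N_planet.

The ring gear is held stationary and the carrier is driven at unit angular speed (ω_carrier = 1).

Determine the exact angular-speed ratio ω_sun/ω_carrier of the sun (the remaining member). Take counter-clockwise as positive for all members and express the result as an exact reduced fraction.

94/33

N_ring = 33 + 2·14 = 61
33(ω_s−ω_c) = −61(ω_r−ω_c),  ω_r=0, ω_c=1
ω_s = 1 − (61/33)(0−1) = 94/33
ω_s/ω_c = 94/33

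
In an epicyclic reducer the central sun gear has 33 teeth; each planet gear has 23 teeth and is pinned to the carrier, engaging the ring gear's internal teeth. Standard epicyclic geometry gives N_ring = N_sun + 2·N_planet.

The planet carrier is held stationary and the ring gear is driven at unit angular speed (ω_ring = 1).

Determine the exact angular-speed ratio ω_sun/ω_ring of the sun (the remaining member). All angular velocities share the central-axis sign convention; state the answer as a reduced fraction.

N_ring = 33 + 2·23 = 79
33(ω_s−ω_c) = −79(ω_r−ω_c),  ω_c=0, ω_r=1
ω_s = 0 − (79/33)(1−0) = -79/33
ω_s/ω_r = -79/33

-79/33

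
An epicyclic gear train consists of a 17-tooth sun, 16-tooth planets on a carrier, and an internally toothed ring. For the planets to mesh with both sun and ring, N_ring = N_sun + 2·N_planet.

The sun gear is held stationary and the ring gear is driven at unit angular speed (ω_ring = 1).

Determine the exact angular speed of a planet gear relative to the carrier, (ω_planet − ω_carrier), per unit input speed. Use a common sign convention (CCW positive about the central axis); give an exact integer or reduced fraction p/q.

N_ring = 17 + 2·16 = 49
17(ω_s−ω_c) = −49(ω_r−ω_c),  ω_s=0, ω_r=1
17(0−ω_c) = −49(1−ω_c)  ⇒  66ω_c = 49  ⇒  ω_c = 49/66
sun–planet: 17·(0−49/66) = −16·(ω_p−ω_c)  ⇒  ω_p−ω_c = −(17/16)·(-49/66) = 833/1056

833/1056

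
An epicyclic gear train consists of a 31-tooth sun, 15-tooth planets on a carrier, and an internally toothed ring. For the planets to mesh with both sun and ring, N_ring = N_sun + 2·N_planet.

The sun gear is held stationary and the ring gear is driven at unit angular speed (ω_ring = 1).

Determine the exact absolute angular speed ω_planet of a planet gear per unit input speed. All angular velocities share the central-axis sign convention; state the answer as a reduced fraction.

61/30

N_ring = 31 + 2·15 = 61
31(ω_s−ω_c) = −61(ω_r−ω_c),  ω_s=0, ω_r=1
31(0−ω_c) = −61(1−ω_c)  ⇒  92ω_c = 61  ⇒  ω_c = 61/92
sun–planet: 31·(0−61/92) = −15·(ω_p−ω_c)  ⇒  ω_p−ω_c = −(31/15)·(-61/92) = 1891/1380
ω_p = 61/92 + 1891/1380 = 61/30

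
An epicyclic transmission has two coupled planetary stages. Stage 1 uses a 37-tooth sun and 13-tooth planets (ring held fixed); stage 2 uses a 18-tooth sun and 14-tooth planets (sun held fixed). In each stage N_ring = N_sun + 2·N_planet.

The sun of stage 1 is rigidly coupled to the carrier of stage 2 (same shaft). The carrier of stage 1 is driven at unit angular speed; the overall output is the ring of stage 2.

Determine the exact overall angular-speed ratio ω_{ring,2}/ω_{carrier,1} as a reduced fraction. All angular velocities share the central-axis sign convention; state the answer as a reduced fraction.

Stage 1: N_ring = 37 + 2·13 = 63
Stage 1: 37(ω_s−ω_c) = −63(ω_r−ω_c),  ω_r=0, ω_c=1
Stage 1: ω_s = 1 − (63/37)(0−1) = 100/37
  ⇒ ω_s¹/ω_c¹ = 100/37
Stage 2: N_ring = 18 + 2·14 = 46
Stage 2: 18(ω_s−ω_c) = −46(ω_r−ω_c),  ω_s=0, ω_c=1
Stage 2: ω_r = 1 − (18/46)(0−1) = 32/23
  ⇒ ω_r²/ω_c² = 32/23
Coupling ω_c² = ω_s¹ ⇒ overall = 100/37 × 32/23 = 3200/851

3200/851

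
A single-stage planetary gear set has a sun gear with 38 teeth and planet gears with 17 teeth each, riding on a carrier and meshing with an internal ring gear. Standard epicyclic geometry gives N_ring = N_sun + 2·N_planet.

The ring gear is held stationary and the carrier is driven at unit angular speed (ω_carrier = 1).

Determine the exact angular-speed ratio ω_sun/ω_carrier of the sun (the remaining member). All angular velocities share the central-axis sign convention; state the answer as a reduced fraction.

N_ring = 38 + 2·17 = 72
38(ω_s−ω_c) = −72(ω_r−ω_c),  ω_r=0, ω_c=1
ω_s = 1 − (72/38)(0−1) = 55/19
ω_s/ω_c = 55/19

55/19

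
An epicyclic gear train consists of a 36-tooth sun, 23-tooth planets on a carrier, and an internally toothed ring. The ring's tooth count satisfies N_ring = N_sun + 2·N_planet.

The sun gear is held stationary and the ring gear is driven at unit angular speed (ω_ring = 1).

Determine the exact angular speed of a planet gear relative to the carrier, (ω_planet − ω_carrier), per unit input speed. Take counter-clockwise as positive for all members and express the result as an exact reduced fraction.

N_ring = 36 + 2·23 = 82
36(ω_s−ω_c) = −82(ω_r−ω_c),  ω_s=0, ω_r=1
36(0−ω_c) = −82(1−ω_c)  ⇒  118ω_c = 82  ⇒  ω_c = 41/59
sun–planet: 36·(0−41/59) = −23·(ω_p−ω_c)  ⇒  ω_p−ω_c = −(36/23)·(-41/59) = 1476/1357

1476/1357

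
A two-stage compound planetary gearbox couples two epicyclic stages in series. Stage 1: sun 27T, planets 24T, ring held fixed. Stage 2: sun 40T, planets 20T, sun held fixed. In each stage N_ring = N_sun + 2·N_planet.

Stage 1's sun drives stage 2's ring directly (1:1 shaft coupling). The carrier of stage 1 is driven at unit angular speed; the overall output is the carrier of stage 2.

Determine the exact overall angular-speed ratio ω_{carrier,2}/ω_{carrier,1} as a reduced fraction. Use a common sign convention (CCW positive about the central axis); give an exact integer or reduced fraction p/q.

Stage 1: N_ring = 27 + 2·24 = 75
Stage 1: 27(ω_s−ω_c) = −75(ω_r−ω_c),  ω_r=0, ω_c=1
Stage 1: ω_s = 1 − (75/27)(0−1) = 34/9
  ⇒ ω_s¹/ω_c¹ = 34/9
Stage 2: N_ring = 40 + 2·20 = 80
Stage 2: 40(ω_s−ω_c) = −80(ω_r−ω_c),  ω_s=0, ω_r=1
Stage 2: 40(0−ω_c) = −80(1−ω_c)  ⇒  120ω_c = 80  ⇒  ω_c = 2/3
  ⇒ ω_c²/ω_r² = 2/3
Coupling ω_r² = ω_s¹ ⇒ overall = 34/9 × 2/3 = 68/27

68/27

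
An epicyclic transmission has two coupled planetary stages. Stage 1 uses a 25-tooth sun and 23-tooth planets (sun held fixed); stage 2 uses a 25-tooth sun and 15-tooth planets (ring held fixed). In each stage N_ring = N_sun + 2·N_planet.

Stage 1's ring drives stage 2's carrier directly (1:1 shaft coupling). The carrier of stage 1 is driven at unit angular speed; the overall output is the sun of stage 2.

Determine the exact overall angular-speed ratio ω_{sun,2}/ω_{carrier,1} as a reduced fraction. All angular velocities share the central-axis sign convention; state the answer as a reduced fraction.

Stage 1: N_ring = 25 + 2·23 = 71
Stage 1: 25(ω_s−ω_c) = −71(ω_r−ω_c),  ω_s=0, ω_c=1
Stage 1: ω_r = 1 − (25/71)(0−1) = 96/71
  ⇒ ω_r¹/ω_c¹ = 96/71
Stage 2: N_ring = 25 + 2·15 = 55
Stage 2: 25(ω_s−ω_c) = −55(ω_r−ω_c),  ω_r=0, ω_c=1
Stage 2: ω_s = 1 − (55/25)(0−1) = 16/5
  ⇒ ω_s²/ω_c² = 16/5
Coupling ω_c² = ω_r¹ ⇒ overall = 96/71 × 16/5 = 1536/355

1536/355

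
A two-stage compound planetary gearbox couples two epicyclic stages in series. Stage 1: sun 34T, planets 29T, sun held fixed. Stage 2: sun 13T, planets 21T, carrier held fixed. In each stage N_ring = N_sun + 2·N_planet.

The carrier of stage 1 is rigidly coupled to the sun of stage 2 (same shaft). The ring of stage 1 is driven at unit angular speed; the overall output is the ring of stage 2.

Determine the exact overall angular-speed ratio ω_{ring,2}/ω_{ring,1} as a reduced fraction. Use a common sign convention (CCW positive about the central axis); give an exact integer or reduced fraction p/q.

-598/3465

Stage 1: N_ring = 34 + 2·29 = 92
Stage 1: 34(ω_s−ω_c) = −92(ω_r−ω_c),  ω_s=0, ω_r=1
Stage 1: 34(0−ω_c) = −92(1−ω_c)  ⇒  126ω_c = 92  ⇒  ω_c = 46/63
  ⇒ ω_c¹/ω_r¹ = 46/63
Stage 2: N_ring = 13 + 2·21 = 55
Stage 2: 13(ω_s−ω_c) = −55(ω_r−ω_c),  ω_c=0, ω_s=1
Stage 2: ω_r = 0 − (13/55)(1−0) = -13/55
  ⇒ ω_r²/ω_s² = -13/55
Coupling ω_s² = ω_c¹ ⇒ overall = 46/63 × -13/55 = -598/3465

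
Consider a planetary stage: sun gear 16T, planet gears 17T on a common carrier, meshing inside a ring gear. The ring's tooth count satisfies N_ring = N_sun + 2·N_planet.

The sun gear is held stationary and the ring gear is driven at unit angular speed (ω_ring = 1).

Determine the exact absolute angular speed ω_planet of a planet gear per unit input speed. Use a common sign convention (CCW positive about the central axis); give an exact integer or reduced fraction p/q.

25/17

N_ring = 16 + 2·17 = 50
16(ω_s−ω_c) = −50(ω_r−ω_c),  ω_s=0, ω_r=1
16(0−ω_c) = −50(1−ω_c)  ⇒  66ω_c = 50  ⇒  ω_c = 25/33
sun–planet: 16·(0−25/33) = −17·(ω_p−ω_c)  ⇒  ω_p−ω_c = −(16/17)·(-25/33) = 400/561
ω_p = 25/33 + 400/561 = 25/17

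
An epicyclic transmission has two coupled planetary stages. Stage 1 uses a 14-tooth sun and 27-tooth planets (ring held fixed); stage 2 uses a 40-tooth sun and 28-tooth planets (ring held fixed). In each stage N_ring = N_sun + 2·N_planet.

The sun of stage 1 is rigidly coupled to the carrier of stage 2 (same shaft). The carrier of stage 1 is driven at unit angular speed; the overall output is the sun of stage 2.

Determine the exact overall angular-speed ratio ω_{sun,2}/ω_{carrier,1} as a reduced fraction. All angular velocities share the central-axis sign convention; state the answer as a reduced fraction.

Stage 1: N_ring = 14 + 2·27 = 68
Stage 1: 14(ω_s−ω_c) = −68(ω_r−ω_c),  ω_r=0, ω_c=1
Stage 1: ω_s = 1 − (68/14)(0−1) = 41/7
  ⇒ ω_s¹/ω_c¹ = 41/7
Stage 2: N_ring = 40 + 2·28 = 96
Stage 2: 40(ω_s−ω_c) = −96(ω_r−ω_c),  ω_r=0, ω_c=1
Stage 2: ω_s = 1 − (96/40)(0−1) = 17/5
  ⇒ ω_s²/ω_c² = 17/5
Coupling ω_c² = ω_s¹ ⇒ overall = 41/7 × 17/5 = 697/35

697/35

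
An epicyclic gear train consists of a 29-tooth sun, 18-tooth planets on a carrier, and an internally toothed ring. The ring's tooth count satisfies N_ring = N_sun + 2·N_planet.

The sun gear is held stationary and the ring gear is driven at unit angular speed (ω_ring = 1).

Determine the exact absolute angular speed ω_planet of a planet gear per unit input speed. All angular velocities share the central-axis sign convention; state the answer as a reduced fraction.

65/36

N_ring = 29 + 2·18 = 65
29(ω_s−ω_c) = −65(ω_r−ω_c),  ω_s=0, ω_r=1
29(0−ω_c) = −65(1−ω_c)  ⇒  94ω_c = 65  ⇒  ω_c = 65/94
sun–planet: 29·(0−65/94) = −18·(ω_p−ω_c)  ⇒  ω_p−ω_c = −(29/18)·(-65/94) = 1885/1692
ω_p = 65/94 + 1885/1692 = 65/36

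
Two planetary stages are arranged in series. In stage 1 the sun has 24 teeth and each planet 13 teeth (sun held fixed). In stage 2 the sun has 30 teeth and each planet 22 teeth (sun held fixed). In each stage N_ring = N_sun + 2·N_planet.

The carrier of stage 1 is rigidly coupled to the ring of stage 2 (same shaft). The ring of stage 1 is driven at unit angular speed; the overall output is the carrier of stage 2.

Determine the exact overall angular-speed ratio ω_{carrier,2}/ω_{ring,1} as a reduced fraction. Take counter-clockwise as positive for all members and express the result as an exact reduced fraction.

25/52

Stage 1: N_ring = 24 + 2·13 = 50
Stage 1: 24(ω_s−ω_c) = −50(ω_r−ω_c),  ω_s=0, ω_r=1
Stage 1: 24(0−ω_c) = −50(1−ω_c)  ⇒  74ω_c = 50  ⇒  ω_c = 25/37
  ⇒ ω_c¹/ω_r¹ = 25/37
Stage 2: N_ring = 30 + 2·22 = 74
Stage 2: 30(ω_s−ω_c) = −74(ω_r−ω_c),  ω_s=0, ω_r=1
Stage 2: 30(0−ω_c) = −74(1−ω_c)  ⇒  104ω_c = 74  ⇒  ω_c = 37/52
  ⇒ ω_c²/ω_r² = 37/52
Coupling ω_r² = ω_c¹ ⇒ overall = 25/37 × 37/52 = 25/52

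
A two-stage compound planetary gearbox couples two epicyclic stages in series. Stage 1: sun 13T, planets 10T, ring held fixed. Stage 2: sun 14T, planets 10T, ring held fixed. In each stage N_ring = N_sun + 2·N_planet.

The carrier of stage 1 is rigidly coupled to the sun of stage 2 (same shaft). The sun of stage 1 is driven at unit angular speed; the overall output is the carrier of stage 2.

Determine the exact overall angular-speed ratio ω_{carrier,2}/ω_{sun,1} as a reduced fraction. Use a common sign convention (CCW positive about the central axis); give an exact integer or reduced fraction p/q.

91/1104

Stage 1: N_ring = 13 + 2·10 = 33
Stage 1: 13(ω_s−ω_c) = −33(ω_r−ω_c),  ω_r=0, ω_s=1
Stage 1: 13(1−ω_c) = −33(0−ω_c)  ⇒  46ω_c = 13  ⇒  ω_c = 13/46
  ⇒ ω_c¹/ω_s¹ = 13/46
Stage 2: N_ring = 14 + 2·10 = 34
Stage 2: 14(ω_s−ω_c) = −34(ω_r−ω_c),  ω_r=0, ω_s=1
Stage 2: 14(1−ω_c) = −34(0−ω_c)  ⇒  48ω_c = 14  ⇒  ω_c = 7/24
  ⇒ ω_c²/ω_s² = 7/24
Coupling ω_s² = ω_c¹ ⇒ overall = 13/46 × 7/24 = 91/1104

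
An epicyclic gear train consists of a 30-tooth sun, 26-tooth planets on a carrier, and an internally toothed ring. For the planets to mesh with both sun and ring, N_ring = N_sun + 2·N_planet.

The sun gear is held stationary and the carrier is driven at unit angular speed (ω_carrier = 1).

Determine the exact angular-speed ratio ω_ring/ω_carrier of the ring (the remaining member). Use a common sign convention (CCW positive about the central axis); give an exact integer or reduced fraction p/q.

56/41

N_ring = 30 + 2·26 = 82
30(ω_s−ω_c) = −82(ω_r−ω_c),  ω_s=0, ω_c=1
ω_r = 1 − (30/82)(0−1) = 56/41
ω_r/ω_c = 56/41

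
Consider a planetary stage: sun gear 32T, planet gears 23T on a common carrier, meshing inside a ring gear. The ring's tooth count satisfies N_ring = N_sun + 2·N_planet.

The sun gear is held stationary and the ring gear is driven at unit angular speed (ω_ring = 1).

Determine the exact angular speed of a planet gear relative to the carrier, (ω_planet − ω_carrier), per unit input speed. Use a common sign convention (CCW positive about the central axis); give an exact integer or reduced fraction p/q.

N_ring = 32 + 2·23 = 78
32(ω_s−ω_c) = −78(ω_r−ω_c),  ω_s=0, ω_r=1
32(0−ω_c) = −78(1−ω_c)  ⇒  110ω_c = 78  ⇒  ω_c = 39/55
sun–planet: 32·(0−39/55) = −23·(ω_p−ω_c)  ⇒  ω_p−ω_c = −(32/23)·(-39/55) = 1248/1265

1248/1265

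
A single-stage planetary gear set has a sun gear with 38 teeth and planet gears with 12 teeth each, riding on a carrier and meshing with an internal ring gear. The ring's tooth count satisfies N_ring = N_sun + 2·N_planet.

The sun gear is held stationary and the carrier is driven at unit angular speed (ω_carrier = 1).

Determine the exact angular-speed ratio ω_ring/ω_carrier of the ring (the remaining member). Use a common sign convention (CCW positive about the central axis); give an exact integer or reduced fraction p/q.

50/31

N_ring = 38 + 2·12 = 62
38(ω_s−ω_c) = −62(ω_r−ω_c),  ω_s=0, ω_c=1
ω_r = 1 − (38/62)(0−1) = 50/31
ω_r/ω_c = 50/31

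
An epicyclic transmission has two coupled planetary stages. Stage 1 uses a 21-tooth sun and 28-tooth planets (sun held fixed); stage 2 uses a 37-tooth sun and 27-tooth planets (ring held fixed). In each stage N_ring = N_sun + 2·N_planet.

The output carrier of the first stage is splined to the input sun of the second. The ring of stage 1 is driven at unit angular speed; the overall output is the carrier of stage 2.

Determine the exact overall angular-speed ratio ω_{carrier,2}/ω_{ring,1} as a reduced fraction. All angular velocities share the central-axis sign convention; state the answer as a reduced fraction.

407/1792

Stage 1: N_ring = 21 + 2·28 = 77
Stage 1: 21(ω_s−ω_c) = −77(ω_r−ω_c),  ω_s=0, ω_r=1
Stage 1: 21(0−ω_c) = −77(1−ω_c)  ⇒  98ω_c = 77  ⇒  ω_c = 11/14
  ⇒ ω_c¹/ω_r¹ = 11/14
Stage 2: N_ring = 37 + 2·27 = 91
Stage 2: 37(ω_s−ω_c) = −91(ω_r−ω_c),  ω_r=0, ω_s=1
Stage 2: 37(1−ω_c) = −91(0−ω_c)  ⇒  128ω_c = 37  ⇒  ω_c = 37/128
  ⇒ ω_c²/ω_s² = 37/128
Coupling ω_s² = ω_c¹ ⇒ overall = 11/14 × 37/128 = 407/1792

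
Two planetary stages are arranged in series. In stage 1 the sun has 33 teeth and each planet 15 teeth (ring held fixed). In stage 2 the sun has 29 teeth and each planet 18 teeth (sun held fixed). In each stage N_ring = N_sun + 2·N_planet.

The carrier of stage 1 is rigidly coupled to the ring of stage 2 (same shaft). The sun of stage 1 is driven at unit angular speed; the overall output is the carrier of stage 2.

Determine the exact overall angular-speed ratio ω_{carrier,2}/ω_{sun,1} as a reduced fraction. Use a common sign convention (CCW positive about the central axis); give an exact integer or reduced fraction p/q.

Stage 1: N_ring = 33 + 2·15 = 63
Stage 1: 33(ω_s−ω_c) = −63(ω_r−ω_c),  ω_r=0, ω_s=1
Stage 1: 33(1−ω_c) = −63(0−ω_c)  ⇒  96ω_c = 33  ⇒  ω_c = 11/32
  ⇒ ω_c¹/ω_s¹ = 11/32
Stage 2: N_ring = 29 + 2·18 = 65
Stage 2: 29(ω_s−ω_c) = −65(ω_r−ω_c),  ω_s=0, ω_r=1
Stage 2: 29(0−ω_c) = −65(1−ω_c)  ⇒  94ω_c = 65  ⇒  ω_c = 65/94
  ⇒ ω_c²/ω_r² = 65/94
Coupling ω_r² = ω_c¹ ⇒ overall = 11/32 × 65/94 = 715/3008

715/3008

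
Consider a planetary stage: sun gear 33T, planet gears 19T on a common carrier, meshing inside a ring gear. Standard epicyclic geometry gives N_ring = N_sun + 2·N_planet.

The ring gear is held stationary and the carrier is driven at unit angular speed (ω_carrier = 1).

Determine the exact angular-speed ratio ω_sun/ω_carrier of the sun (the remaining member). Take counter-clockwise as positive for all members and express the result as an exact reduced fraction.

N_ring = 33 + 2·19 = 71
33(ω_s−ω_c) = −71(ω_r−ω_c),  ω_r=0, ω_c=1
ω_s = 1 − (71/33)(0−1) = 104/33
ω_s/ω_c = 104/33

104/33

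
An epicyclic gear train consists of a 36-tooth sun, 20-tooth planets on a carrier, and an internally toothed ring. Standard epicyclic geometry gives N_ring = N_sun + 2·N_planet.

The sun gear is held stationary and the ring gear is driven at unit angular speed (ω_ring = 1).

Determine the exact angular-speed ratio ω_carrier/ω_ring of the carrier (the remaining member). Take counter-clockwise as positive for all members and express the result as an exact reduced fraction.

19/28

N_ring = 36 + 2·20 = 76
36(ω_s−ω_c) = −76(ω_r−ω_c),  ω_s=0, ω_r=1
36(0−ω_c) = −76(1−ω_c)  ⇒  112ω_c = 76  ⇒  ω_c = 19/28
ω_c/ω_r = 19/28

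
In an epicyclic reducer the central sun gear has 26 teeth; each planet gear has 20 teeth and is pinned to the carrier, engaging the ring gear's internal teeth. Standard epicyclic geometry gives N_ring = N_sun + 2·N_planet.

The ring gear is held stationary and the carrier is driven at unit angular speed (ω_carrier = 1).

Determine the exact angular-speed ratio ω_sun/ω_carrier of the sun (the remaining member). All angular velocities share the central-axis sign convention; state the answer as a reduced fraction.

46/13

N_ring = 26 + 2·20 = 66
26(ω_s−ω_c) = −66(ω_r−ω_c),  ω_r=0, ω_c=1
ω_s = 1 − (66/26)(0−1) = 46/13
ω_s/ω_c = 46/13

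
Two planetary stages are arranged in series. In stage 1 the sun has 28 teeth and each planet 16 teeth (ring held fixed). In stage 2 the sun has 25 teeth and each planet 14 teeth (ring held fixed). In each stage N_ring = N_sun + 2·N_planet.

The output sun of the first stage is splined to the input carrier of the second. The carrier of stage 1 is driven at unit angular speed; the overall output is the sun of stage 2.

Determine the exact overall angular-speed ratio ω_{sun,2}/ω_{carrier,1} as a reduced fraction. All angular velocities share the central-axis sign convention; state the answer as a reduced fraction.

Stage 1: N_ring = 28 + 2·16 = 60
Stage 1: 28(ω_s−ω_c) = −60(ω_r−ω_c),  ω_r=0, ω_c=1
Stage 1: ω_s = 1 − (60/28)(0−1) = 22/7
  ⇒ ω_s¹/ω_c¹ = 22/7
Stage 2: N_ring = 25 + 2·14 = 53
Stage 2: 25(ω_s−ω_c) = −53(ω_r−ω_c),  ω_r=0, ω_c=1
Stage 2: ω_s = 1 − (53/25)(0−1) = 78/25
  ⇒ ω_s²/ω_c² = 78/25
Coupling ω_c² = ω_s¹ ⇒ overall = 22/7 × 78/25 = 1716/175

1716/175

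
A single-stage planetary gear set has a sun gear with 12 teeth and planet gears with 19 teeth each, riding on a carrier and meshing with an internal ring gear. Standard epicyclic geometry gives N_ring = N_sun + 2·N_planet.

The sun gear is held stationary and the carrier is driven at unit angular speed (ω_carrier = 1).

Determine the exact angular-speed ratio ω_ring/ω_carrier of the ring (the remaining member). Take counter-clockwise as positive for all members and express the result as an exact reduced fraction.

31/25

N_ring = 12 + 2·19 = 50
12(ω_s−ω_c) = −50(ω_r−ω_c),  ω_s=0, ω_c=1
ω_r = 1 − (12/50)(0−1) = 31/25
ω_r/ω_c = 31/25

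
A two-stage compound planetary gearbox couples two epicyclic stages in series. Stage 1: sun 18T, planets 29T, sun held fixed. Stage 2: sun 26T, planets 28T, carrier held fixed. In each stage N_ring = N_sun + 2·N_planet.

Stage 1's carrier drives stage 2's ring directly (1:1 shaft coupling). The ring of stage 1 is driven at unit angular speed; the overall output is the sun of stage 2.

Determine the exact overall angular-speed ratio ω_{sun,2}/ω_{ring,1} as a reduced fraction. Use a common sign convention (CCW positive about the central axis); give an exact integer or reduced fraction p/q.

-1558/611

Stage 1: N_ring = 18 + 2·29 = 76
Stage 1: 18(ω_s−ω_c) = −76(ω_r−ω_c),  ω_s=0, ω_r=1
Stage 1: 18(0−ω_c) = −76(1−ω_c)  ⇒  94ω_c = 76  ⇒  ω_c = 38/47
  ⇒ ω_c¹/ω_r¹ = 38/47
Stage 2: N_ring = 26 + 2·28 = 82
Stage 2: 26(ω_s−ω_c) = −82(ω_r−ω_c),  ω_c=0, ω_r=1
Stage 2: ω_s = 0 − (82/26)(1−0) = -41/13
  ⇒ ω_s²/ω_r² = -41/13
Coupling ω_r² = ω_c¹ ⇒ overall = 38/47 × -41/13 = -1558/611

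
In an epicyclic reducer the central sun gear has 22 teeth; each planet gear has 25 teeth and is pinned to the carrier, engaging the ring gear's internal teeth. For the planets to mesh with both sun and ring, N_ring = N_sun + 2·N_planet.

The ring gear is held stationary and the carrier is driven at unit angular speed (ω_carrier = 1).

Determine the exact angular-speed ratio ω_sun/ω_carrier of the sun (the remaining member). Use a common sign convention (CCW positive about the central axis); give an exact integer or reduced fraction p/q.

N_ring = 22 + 2·25 = 72
22(ω_s−ω_c) = −72(ω_r−ω_c),  ω_r=0, ω_c=1
ω_s = 1 − (72/22)(0−1) = 47/11
ω_s/ω_c = 47/11

47/11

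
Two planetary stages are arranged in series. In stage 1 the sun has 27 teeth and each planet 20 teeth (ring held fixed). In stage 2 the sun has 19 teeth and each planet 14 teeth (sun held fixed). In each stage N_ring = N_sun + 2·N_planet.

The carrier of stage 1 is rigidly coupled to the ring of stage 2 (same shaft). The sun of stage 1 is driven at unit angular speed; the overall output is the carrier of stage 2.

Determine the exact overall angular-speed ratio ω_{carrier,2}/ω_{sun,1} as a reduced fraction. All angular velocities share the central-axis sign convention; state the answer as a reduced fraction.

9/44

Stage 1: N_ring = 27 + 2·20 = 67
Stage 1: 27(ω_s−ω_c) = −67(ω_r−ω_c),  ω_r=0, ω_s=1
Stage 1: 27(1−ω_c) = −67(0−ω_c)  ⇒  94ω_c = 27  ⇒  ω_c = 27/94
  ⇒ ω_c¹/ω_s¹ = 27/94
Stage 2: N_ring = 19 + 2·14 = 47
Stage 2: 19(ω_s−ω_c) = −47(ω_r−ω_c),  ω_s=0, ω_r=1
Stage 2: 19(0−ω_c) = −47(1−ω_c)  ⇒  66ω_c = 47  ⇒  ω_c = 47/66
  ⇒ ω_c²/ω_r² = 47/66
Coupling ω_r² = ω_c¹ ⇒ overall = 27/94 × 47/66 = 9/44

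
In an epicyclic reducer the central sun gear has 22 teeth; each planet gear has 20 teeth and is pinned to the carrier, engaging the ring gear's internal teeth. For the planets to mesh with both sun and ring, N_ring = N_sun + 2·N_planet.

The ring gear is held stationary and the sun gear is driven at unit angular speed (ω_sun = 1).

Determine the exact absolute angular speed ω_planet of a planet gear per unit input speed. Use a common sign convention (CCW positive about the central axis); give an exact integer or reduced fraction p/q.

-11/20

N_ring = 22 + 2·20 = 62
22(ω_s−ω_c) = −62(ω_r−ω_c),  ω_r=0, ω_s=1
22(1−ω_c) = −62(0−ω_c)  ⇒  84ω_c = 22  ⇒  ω_c = 11/42
sun–planet: 22·(1−11/42) = −20·(ω_p−ω_c)  ⇒  ω_p−ω_c = −(22/20)·(31/42) = -341/420
ω_p = 11/42 − 341/420 = -11/20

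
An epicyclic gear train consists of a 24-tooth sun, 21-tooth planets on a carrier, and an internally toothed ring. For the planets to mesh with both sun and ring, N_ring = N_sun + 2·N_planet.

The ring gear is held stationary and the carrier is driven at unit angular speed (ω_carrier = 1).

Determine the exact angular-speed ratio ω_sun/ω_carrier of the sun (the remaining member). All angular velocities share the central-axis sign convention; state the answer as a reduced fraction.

15/4

N_ring = 24 + 2·21 = 66
24(ω_s−ω_c) = −66(ω_r−ω_c),  ω_r=0, ω_c=1
ω_s = 1 − (66/24)(0−1) = 15/4
ω_s/ω_c = 15/4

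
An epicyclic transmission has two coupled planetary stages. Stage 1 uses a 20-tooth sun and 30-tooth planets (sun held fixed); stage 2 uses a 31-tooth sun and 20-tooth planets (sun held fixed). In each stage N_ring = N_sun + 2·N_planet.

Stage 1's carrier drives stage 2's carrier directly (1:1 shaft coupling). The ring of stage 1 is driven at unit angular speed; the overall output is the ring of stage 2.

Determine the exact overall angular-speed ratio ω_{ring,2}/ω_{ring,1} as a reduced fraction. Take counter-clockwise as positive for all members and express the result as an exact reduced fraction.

408/355

Stage 1: N_ring = 20 + 2·30 = 80
Stage 1: 20(ω_s−ω_c) = −80(ω_r−ω_c),  ω_s=0, ω_r=1
Stage 1: 20(0−ω_c) = −80(1−ω_c)  ⇒  100ω_c = 80  ⇒  ω_c = 4/5
  ⇒ ω_c¹/ω_r¹ = 4/5
Stage 2: N_ring = 31 + 2·20 = 71
Stage 2: 31(ω_s−ω_c) = −71(ω_r−ω_c),  ω_s=0, ω_c=1
Stage 2: ω_r = 1 − (31/71)(0−1) = 102/71
  ⇒ ω_r²/ω_c² = 102/71
Coupling ω_c² = ω_c¹ ⇒ overall = 4/5 × 102/71 = 408/355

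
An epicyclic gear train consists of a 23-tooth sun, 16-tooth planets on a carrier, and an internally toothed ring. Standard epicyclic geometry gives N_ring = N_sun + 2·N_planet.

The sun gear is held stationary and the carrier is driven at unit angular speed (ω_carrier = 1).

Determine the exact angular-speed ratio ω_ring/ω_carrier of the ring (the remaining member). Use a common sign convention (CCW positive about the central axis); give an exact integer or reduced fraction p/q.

N_ring = 23 + 2·16 = 55
23(ω_s−ω_c) = −55(ω_r−ω_c),  ω_s=0, ω_c=1
ω_r = 1 − (23/55)(0−1) = 78/55
ω_r/ω_c = 78/55

78/55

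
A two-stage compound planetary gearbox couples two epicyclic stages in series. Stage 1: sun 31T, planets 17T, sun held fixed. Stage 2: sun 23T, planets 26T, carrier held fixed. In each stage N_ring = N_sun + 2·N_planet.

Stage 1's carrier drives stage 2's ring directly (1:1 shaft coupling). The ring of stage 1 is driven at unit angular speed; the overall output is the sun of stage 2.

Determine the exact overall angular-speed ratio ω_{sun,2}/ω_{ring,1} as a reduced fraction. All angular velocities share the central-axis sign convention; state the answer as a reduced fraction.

Stage 1: N_ring = 31 + 2·17 = 65
Stage 1: 31(ω_s−ω_c) = −65(ω_r−ω_c),  ω_s=0, ω_r=1
Stage 1: 31(0−ω_c) = −65(1−ω_c)  ⇒  96ω_c = 65  ⇒  ω_c = 65/96
  ⇒ ω_c¹/ω_r¹ = 65/96
Stage 2: N_ring = 23 + 2·26 = 75
Stage 2: 23(ω_s−ω_c) = −75(ω_r−ω_c),  ω_c=0, ω_r=1
Stage 2: ω_s = 0 − (75/23)(1−0) = -75/23
  ⇒ ω_s²/ω_r² = -75/23
Coupling ω_r² = ω_c¹ ⇒ overall = 65/96 × -75/23 = -1625/736

-1625/736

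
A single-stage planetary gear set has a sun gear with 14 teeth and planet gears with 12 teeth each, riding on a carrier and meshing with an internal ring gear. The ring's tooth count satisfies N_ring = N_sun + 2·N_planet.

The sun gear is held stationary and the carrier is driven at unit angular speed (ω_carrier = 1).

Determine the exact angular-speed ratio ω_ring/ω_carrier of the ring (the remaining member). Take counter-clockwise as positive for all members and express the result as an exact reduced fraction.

N_ring = 14 + 2·12 = 38
14(ω_s−ω_c) = −38(ω_r−ω_c),  ω_s=0, ω_c=1
ω_r = 1 − (14/38)(0−1) = 26/19
ω_r/ω_c = 26/19

26/19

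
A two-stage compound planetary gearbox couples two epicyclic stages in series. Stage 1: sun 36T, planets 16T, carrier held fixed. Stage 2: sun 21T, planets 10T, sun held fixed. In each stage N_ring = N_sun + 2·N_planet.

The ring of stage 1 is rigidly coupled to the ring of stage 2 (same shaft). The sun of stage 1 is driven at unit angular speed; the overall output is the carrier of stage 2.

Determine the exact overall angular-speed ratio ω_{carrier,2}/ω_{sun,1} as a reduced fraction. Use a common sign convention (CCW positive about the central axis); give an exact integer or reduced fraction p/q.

Stage 1: N_ring = 36 + 2·16 = 68
Stage 1: 36(ω_s−ω_c) = −68(ω_r−ω_c),  ω_c=0, ω_s=1
Stage 1: ω_r = 0 − (36/68)(1−0) = -9/17
  ⇒ ω_r¹/ω_s¹ = -9/17
Stage 2: N_ring = 21 + 2·10 = 41
Stage 2: 21(ω_s−ω_c) = −41(ω_r−ω_c),  ω_s=0, ω_r=1
Stage 2: 21(0−ω_c) = −41(1−ω_c)  ⇒  62ω_c = 41  ⇒  ω_c = 41/62
  ⇒ ω_c²/ω_r² = 41/62
Coupling ω_r² = ω_r¹ ⇒ overall = -9/17 × 41/62 = -369/1054

-369/1054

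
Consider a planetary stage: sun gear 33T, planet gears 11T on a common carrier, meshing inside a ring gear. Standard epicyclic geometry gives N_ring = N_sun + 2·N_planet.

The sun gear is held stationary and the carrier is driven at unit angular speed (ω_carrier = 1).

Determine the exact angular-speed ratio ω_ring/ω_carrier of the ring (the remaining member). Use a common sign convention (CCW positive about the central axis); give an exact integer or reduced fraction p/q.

8/5

N_ring = 33 + 2·11 = 55
33(ω_s−ω_c) = −55(ω_r−ω_c),  ω_s=0, ω_c=1
ω_r = 1 − (33/55)(0−1) = 8/5
ω_r/ω_c = 8/5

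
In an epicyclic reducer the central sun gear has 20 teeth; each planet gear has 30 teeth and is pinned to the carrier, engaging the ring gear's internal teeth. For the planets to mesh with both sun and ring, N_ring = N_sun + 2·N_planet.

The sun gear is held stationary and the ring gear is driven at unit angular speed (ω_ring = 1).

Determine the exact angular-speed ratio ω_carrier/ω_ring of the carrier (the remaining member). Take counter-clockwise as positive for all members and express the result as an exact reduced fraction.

4/5

N_ring = 20 + 2·30 = 80
20(ω_s−ω_c) = −80(ω_r−ω_c),  ω_s=0, ω_r=1
20(0−ω_c) = −80(1−ω_c)  ⇒  100ω_c = 80  ⇒  ω_c = 4/5
ω_c/ω_r = 4/5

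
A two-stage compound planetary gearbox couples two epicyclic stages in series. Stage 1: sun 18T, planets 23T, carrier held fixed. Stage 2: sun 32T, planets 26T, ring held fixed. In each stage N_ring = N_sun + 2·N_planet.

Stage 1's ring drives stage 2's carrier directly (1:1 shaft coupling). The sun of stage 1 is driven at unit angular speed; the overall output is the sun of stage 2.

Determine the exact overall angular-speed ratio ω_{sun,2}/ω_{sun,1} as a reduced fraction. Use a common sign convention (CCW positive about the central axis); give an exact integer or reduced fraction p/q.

-261/256

Stage 1: N_ring = 18 + 2·23 = 64
Stage 1: 18(ω_s−ω_c) = −64(ω_r−ω_c),  ω_c=0, ω_s=1
Stage 1: ω_r = 0 − (18/64)(1−0) = -9/32
  ⇒ ω_r¹/ω_s¹ = -9/32
Stage 2: N_ring = 32 + 2·26 = 84
Stage 2: 32(ω_s−ω_c) = −84(ω_r−ω_c),  ω_r=0, ω_c=1
Stage 2: ω_s = 1 − (84/32)(0−1) = 29/8
  ⇒ ω_s²/ω_c² = 29/8
Coupling ω_c² = ω_r¹ ⇒ overall = -9/32 × 29/8 = -261/256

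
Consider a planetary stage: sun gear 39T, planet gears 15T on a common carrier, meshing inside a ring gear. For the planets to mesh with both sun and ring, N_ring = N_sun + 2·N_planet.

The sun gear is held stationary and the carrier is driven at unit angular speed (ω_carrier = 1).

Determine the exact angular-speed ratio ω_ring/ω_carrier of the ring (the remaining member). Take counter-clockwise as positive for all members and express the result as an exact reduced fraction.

36/23

N_ring = 39 + 2·15 = 69
39(ω_s−ω_c) = −69(ω_r−ω_c),  ω_s=0, ω_c=1
ω_r = 1 − (39/69)(0−1) = 36/23
ω_r/ω_c = 36/23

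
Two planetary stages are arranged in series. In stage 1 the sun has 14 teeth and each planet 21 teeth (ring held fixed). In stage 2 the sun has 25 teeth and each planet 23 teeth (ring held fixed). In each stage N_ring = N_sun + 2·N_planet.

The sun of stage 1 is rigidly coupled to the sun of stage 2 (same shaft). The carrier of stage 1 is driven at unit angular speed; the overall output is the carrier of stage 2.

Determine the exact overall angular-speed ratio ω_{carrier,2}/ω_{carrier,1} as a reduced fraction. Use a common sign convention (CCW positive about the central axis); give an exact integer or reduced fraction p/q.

125/96

Stage 1: N_ring = 14 + 2·21 = 56
Stage 1: 14(ω_s−ω_c) = −56(ω_r−ω_c),  ω_r=0, ω_c=1
Stage 1: ω_s = 1 − (56/14)(0−1) = 5
  ⇒ ω_s¹/ω_c¹ = 5
Stage 2: N_ring = 25 + 2·23 = 71
Stage 2: 25(ω_s−ω_c) = −71(ω_r−ω_c),  ω_r=0, ω_s=1
Stage 2: 25(1−ω_c) = −71(0−ω_c)  ⇒  96ω_c = 25  ⇒  ω_c = 25/96
  ⇒ ω_c²/ω_s² = 25/96
Coupling ω_s² = ω_s¹ ⇒ overall = 5 × 25/96 = 125/96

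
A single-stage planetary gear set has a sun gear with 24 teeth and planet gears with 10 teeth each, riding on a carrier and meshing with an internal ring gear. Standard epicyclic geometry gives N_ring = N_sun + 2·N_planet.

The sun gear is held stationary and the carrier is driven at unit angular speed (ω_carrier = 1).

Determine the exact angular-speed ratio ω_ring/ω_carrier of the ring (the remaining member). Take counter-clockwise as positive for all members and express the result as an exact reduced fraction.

17/11

N_ring = 24 + 2·10 = 44
24(ω_s−ω_c) = −44(ω_r−ω_c),  ω_s=0, ω_c=1
ω_r = 1 − (24/44)(0−1) = 17/11
ω_r/ω_c = 17/11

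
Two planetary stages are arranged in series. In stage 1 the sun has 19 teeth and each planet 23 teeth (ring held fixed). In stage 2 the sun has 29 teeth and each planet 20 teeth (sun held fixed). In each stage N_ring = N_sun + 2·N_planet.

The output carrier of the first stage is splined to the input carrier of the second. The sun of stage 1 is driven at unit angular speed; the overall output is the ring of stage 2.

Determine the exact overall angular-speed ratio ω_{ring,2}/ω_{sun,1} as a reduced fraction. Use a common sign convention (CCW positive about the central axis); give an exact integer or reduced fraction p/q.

Stage 1: N_ring = 19 + 2·23 = 65
Stage 1: 19(ω_s−ω_c) = −65(ω_r−ω_c),  ω_r=0, ω_s=1
Stage 1: 19(1−ω_c) = −65(0−ω_c)  ⇒  84ω_c = 19  ⇒  ω_c = 19/84
  ⇒ ω_c¹/ω_s¹ = 19/84
Stage 2: N_ring = 29 + 2·20 = 69
Stage 2: 29(ω_s−ω_c) = −69(ω_r−ω_c),  ω_s=0, ω_c=1
Stage 2: ω_r = 1 − (29/69)(0−1) = 98/69
  ⇒ ω_r²/ω_c² = 98/69
Coupling ω_c² = ω_c¹ ⇒ overall = 19/84 × 98/69 = 133/414

133/414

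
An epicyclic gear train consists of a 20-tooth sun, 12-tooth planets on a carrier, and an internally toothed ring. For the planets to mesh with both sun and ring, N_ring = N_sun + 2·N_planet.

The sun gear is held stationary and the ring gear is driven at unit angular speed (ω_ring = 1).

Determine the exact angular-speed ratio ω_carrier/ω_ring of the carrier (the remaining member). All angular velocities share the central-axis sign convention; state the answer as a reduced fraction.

11/16

N_ring = 20 + 2·12 = 44
20(ω_s−ω_c) = −44(ω_r−ω_c),  ω_s=0, ω_r=1
20(0−ω_c) = −44(1−ω_c)  ⇒  64ω_c = 44  ⇒  ω_c = 11/16
ω_c/ω_r = 11/16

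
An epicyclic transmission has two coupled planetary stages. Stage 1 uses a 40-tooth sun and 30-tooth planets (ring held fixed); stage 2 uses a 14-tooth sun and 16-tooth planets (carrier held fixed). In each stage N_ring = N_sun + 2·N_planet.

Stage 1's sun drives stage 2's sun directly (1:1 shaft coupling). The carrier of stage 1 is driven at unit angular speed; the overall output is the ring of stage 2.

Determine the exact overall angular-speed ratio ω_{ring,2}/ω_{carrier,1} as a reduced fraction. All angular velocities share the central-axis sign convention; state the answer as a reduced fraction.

-49/46

Stage 1: N_ring = 40 + 2·30 = 100
Stage 1: 40(ω_s−ω_c) = −100(ω_r−ω_c),  ω_r=0, ω_c=1
Stage 1: ω_s = 1 − (100/40)(0−1) = 7/2
  ⇒ ω_s¹/ω_c¹ = 7/2
Stage 2: N_ring = 14 + 2·16 = 46
Stage 2: 14(ω_s−ω_c) = −46(ω_r−ω_c),  ω_c=0, ω_s=1
Stage 2: ω_r = 0 − (14/46)(1−0) = -7/23
  ⇒ ω_r²/ω_s² = -7/23
Coupling ω_s² = ω_s¹ ⇒ overall = 7/2 × -7/23 = -49/46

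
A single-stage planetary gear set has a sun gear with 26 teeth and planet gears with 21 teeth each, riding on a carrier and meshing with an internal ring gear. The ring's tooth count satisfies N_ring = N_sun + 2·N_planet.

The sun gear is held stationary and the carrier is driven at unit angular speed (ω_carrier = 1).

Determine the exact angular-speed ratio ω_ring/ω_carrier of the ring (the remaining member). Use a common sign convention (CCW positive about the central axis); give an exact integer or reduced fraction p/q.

N_ring = 26 + 2·21 = 68
26(ω_s−ω_c) = −68(ω_r−ω_c),  ω_s=0, ω_c=1
ω_r = 1 − (26/68)(0−1) = 47/34
ω_r/ω_c = 47/34

47/34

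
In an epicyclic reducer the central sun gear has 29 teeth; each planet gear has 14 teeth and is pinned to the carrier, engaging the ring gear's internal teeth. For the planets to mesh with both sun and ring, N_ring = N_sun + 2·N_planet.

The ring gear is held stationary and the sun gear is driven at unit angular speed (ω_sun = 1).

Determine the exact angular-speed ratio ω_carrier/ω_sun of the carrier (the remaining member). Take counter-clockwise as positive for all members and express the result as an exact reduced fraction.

29/86

N_ring = 29 + 2·14 = 57
29(ω_s−ω_c) = −57(ω_r−ω_c),  ω_r=0, ω_s=1
29(1−ω_c) = −57(0−ω_c)  ⇒  86ω_c = 29  ⇒  ω_c = 29/86
ω_c/ω_s = 29/86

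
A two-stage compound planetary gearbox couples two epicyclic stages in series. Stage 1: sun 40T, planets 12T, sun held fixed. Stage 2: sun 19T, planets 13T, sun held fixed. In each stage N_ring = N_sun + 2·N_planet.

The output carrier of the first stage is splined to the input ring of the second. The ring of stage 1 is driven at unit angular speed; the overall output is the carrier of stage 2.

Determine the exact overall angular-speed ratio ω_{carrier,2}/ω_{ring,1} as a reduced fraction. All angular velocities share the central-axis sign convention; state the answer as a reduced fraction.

Stage 1: N_ring = 40 + 2·12 = 64
Stage 1: 40(ω_s−ω_c) = −64(ω_r−ω_c),  ω_s=0, ω_r=1
Stage 1: 40(0−ω_c) = −64(1−ω_c)  ⇒  104ω_c = 64  ⇒  ω_c = 8/13
  ⇒ ω_c¹/ω_r¹ = 8/13
Stage 2: N_ring = 19 + 2·13 = 45
Stage 2: 19(ω_s−ω_c) = −45(ω_r−ω_c),  ω_s=0, ω_r=1
Stage 2: 19(0−ω_c) = −45(1−ω_c)  ⇒  64ω_c = 45  ⇒  ω_c = 45/64
  ⇒ ω_c²/ω_r² = 45/64
Coupling ω_r² = ω_c¹ ⇒ overall = 8/13 × 45/64 = 45/104

45/104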